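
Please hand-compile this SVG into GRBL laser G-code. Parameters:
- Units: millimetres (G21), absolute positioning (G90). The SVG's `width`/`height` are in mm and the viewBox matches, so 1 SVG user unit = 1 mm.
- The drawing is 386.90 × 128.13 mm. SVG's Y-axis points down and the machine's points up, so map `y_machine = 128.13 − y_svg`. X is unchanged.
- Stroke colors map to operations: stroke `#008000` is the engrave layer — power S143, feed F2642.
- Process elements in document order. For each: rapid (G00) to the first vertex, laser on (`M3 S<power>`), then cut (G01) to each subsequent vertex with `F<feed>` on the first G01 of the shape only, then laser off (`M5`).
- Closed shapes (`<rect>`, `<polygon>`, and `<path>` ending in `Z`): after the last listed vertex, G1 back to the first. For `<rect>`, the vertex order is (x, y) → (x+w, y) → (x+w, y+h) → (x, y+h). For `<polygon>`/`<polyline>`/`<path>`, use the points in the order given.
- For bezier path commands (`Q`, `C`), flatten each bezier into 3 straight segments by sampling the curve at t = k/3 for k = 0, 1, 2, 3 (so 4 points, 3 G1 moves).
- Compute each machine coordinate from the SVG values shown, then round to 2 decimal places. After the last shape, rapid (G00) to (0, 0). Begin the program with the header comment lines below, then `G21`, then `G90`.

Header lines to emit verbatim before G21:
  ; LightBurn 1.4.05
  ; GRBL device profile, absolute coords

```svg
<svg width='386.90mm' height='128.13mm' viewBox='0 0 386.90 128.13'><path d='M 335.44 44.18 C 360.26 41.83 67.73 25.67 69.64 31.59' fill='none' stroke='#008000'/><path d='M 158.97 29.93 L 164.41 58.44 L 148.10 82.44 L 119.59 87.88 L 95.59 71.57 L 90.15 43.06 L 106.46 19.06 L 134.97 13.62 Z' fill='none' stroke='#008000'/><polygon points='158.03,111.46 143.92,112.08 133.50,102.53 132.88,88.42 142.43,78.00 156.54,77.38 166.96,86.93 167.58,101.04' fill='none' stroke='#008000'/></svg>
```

; LightBurn 1.4.05
; GRBL device profile, absolute coords
G21
G90
G00 X335.44 Y83.95
M3 S143
G01 X277.14 Y89.57 F2642
G01 X143.22 Y96.43
G01 X69.64 Y96.54
M5
G00 X158.97 Y98.20
M3 S143
G01 X164.41 Y69.69 F2642
G01 X148.10 Y45.69
G01 X119.59 Y40.25
G01 X95.59 Y56.56
G01 X90.15 Y85.07
G01 X106.46 Y109.07
G01 X134.97 Y114.51
G01 X158.97 Y98.20
M5
G00 X158.03 Y16.67
M3 S143
G01 X143.92 Y16.05 F2642
G01 X133.50 Y25.60
G01 X132.88 Y39.71
G01 X142.43 Y50.13
G01 X156.54 Y50.75
G01 X166.96 Y41.20
G01 X167.58 Y27.09
G01 X158.03 Y16.67
M5
G00 X0.00 Y0.00

Since the viewBox matches the mm dimensions, user units are millimetres directly. The only transform is the Y-flip y_m = 128.13 − y_svg.

Shape 1 is a cubic bezier drawn with `<path>`. Its stroke #008000 means engrave at S143, F2642. After flipping Y the toolpath is (335.44,83.95) → (277.14,89.57) → (143.22,96.43) → (69.64,96.54).

Shape 2 is a regular polygon drawn with `<path>`. Its stroke #008000 means engrave at S143, F2642. After flipping Y the toolpath is (158.97,98.20) → (164.41,69.69) → (148.10,45.69) → (119.59,40.25) → (95.59,56.56) → (90.15,85.07) → (106.46,109.07) → (134.97,114.51) → (158.97,98.20), returning to the start.

Shape 3 is a regular polygon drawn with `<polygon>`. Its stroke #008000 means engrave at S143, F2642. After flipping Y the toolpath is (158.03,16.67) → (143.92,16.05) → (133.50,25.60) → (132.88,39.71) → (142.43,50.13) → (156.54,50.75) → (166.96,41.20) → (167.58,27.09) → (158.03,16.67), returning to the start.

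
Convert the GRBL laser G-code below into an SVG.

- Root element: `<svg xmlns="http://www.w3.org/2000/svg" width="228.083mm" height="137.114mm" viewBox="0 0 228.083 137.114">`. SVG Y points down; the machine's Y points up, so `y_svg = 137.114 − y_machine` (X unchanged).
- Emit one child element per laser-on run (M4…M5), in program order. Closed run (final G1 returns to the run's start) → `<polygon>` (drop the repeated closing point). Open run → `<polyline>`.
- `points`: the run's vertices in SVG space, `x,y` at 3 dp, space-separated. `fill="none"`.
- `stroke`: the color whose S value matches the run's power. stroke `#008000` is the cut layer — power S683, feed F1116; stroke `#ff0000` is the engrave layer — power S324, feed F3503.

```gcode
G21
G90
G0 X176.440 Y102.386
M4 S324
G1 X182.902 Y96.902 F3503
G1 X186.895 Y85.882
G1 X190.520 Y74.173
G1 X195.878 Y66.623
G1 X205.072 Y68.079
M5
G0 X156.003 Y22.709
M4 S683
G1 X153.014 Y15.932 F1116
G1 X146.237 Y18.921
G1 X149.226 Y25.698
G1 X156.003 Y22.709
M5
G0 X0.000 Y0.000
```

<svg xmlns="http://www.w3.org/2000/svg" width="228.083mm" height="137.114mm" viewBox="0 0 228.083 137.114">
  <polyline points="176.440,34.728 182.902,40.212 186.895,51.232 190.520,62.941 195.878,70.491 205.072,69.035" fill="none" stroke="#ff0000"/>
  <polygon points="156.003,114.405 153.014,121.182 146.237,118.193 149.226,111.416" fill="none" stroke="#008000"/>
</svg>

y_svg = 137.114 − y_m.

[1] S324→`#ff0000` (engrave); open run; points: 176.440,34.728 182.902,40.212 186.895,51.232 190.520,62.941 195.878,70.491 205.072,69.035

[2] S683→`#008000` (cut); closed run; points: 156.003,114.405 153.014,121.182 146.237,118.193 149.226,111.416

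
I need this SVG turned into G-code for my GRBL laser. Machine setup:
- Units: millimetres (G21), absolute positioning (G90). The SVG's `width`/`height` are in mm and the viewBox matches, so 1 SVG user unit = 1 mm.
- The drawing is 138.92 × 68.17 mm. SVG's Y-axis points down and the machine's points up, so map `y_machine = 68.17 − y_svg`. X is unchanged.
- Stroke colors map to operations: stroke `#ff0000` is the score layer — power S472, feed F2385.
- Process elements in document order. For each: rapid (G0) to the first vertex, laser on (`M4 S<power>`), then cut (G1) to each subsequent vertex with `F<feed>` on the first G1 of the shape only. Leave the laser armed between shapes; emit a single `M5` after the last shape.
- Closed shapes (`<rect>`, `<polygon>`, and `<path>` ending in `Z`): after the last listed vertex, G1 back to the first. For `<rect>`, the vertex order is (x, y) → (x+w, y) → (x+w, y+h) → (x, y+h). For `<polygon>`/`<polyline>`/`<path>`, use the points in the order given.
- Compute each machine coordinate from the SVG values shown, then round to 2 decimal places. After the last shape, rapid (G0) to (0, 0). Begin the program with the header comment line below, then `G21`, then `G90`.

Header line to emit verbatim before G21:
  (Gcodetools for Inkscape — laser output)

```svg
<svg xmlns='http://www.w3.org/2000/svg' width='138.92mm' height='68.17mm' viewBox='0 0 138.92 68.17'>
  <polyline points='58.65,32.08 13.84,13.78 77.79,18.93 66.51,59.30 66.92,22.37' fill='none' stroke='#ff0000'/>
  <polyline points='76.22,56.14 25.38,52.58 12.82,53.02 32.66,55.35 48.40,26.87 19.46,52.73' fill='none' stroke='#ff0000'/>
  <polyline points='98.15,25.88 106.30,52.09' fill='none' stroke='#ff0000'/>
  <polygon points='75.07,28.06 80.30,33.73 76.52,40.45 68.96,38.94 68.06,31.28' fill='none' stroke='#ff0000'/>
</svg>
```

1 u = 1 mm; y_m = 68.17 − y.

[1] `<polyline>` open polyline, #ff0000→score S472 F2385: (58.65,36.09) → (13.84,54.39) → (77.79,49.24) → (66.51,8.87) → (66.92,45.80)

[2] `<polyline>` open polyline, #ff0000→score S472 F2385: (76.22,12.03) → (25.38,15.59) → (12.82,15.15) → (32.66,12.82) → (48.40,41.30) → (19.46,15.44)

[3] `<polyline>` line segment, #ff0000→score S472 F2385: (98.15,42.29) → (106.30,16.08)

[4] `<polygon>` regular polygon, #ff0000→score S472 F2385: (75.07,40.11) → (80.30,34.44) → (76.52,27.72) → (68.96,29.23) → (68.06,36.89) → (75.07,40.11) (closed)

(Gcodetools for Inkscape — laser output)
G21
G90
G0 X58.65 Y36.09
M4 S472
G1 X13.84 Y54.39 F2385
G1 X77.79 Y49.24
G1 X66.51 Y8.87
G1 X66.92 Y45.80
G0 X76.22 Y12.03
M4 S472
G1 X25.38 Y15.59 F2385
G1 X12.82 Y15.15
G1 X32.66 Y12.82
G1 X48.40 Y41.30
G1 X19.46 Y15.44
G0 X98.15 Y42.29
M4 S472
G1 X106.30 Y16.08 F2385
G0 X75.07 Y40.11
M4 S472
G1 X80.30 Y34.44 F2385
G1 X76.52 Y27.72
G1 X68.96 Y29.23
G1 X68.06 Y36.89
G1 X75.07 Y40.11
M5
G0 X0.00 Y0.00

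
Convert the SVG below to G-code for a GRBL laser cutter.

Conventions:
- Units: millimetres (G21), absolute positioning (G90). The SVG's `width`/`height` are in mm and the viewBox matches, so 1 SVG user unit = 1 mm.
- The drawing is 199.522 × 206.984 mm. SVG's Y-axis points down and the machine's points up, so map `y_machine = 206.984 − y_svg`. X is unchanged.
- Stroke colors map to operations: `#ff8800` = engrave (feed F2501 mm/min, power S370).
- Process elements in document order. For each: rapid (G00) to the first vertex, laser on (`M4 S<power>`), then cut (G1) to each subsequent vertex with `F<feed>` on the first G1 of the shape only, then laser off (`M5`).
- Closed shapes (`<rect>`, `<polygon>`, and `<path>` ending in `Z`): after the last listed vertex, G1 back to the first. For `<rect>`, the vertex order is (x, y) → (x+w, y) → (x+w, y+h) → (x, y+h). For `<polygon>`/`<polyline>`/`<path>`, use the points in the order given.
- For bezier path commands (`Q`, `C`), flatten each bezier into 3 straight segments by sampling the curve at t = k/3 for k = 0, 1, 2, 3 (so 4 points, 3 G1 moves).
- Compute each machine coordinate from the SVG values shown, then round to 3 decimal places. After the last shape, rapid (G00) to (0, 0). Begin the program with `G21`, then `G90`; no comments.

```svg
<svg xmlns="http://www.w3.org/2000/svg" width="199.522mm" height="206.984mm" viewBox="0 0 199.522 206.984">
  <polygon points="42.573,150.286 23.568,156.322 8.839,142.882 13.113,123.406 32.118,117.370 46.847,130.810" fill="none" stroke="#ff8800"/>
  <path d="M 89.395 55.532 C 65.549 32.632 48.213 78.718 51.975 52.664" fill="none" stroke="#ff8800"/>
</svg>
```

G21
G90
G00 X42.573 Y56.698
M4 S370
G1 X23.568 Y50.662 F2501
G1 X8.839 Y64.102
G1 X13.113 Y83.578
G1 X32.118 Y89.614
G1 X46.847 Y76.174
G1 X42.573 Y56.698
M5
G00 X89.395 Y151.452
M4 S370
G1 X68.259 Y156.584 F2501
G1 X54.705 Y147.086
G1 X51.975 Y154.320
M5
G00 X0.000 Y0.000

1 u = 1 mm; y_m = 206.984 − y.

[1] `<polygon>` regular polygon, #ff8800→engrave S370 F2501: (42.573,56.698) → (23.568,50.662) → (8.839,64.102) → (13.113,83.578) → (32.118,89.614) → (46.847,76.174) → (42.573,56.698) (closed)

[2] `<path>` cubic bezier, #ff8800→engrave S370 F2501: (89.395,151.452) → (68.259,156.584) → (54.705,147.086) → (51.975,154.320)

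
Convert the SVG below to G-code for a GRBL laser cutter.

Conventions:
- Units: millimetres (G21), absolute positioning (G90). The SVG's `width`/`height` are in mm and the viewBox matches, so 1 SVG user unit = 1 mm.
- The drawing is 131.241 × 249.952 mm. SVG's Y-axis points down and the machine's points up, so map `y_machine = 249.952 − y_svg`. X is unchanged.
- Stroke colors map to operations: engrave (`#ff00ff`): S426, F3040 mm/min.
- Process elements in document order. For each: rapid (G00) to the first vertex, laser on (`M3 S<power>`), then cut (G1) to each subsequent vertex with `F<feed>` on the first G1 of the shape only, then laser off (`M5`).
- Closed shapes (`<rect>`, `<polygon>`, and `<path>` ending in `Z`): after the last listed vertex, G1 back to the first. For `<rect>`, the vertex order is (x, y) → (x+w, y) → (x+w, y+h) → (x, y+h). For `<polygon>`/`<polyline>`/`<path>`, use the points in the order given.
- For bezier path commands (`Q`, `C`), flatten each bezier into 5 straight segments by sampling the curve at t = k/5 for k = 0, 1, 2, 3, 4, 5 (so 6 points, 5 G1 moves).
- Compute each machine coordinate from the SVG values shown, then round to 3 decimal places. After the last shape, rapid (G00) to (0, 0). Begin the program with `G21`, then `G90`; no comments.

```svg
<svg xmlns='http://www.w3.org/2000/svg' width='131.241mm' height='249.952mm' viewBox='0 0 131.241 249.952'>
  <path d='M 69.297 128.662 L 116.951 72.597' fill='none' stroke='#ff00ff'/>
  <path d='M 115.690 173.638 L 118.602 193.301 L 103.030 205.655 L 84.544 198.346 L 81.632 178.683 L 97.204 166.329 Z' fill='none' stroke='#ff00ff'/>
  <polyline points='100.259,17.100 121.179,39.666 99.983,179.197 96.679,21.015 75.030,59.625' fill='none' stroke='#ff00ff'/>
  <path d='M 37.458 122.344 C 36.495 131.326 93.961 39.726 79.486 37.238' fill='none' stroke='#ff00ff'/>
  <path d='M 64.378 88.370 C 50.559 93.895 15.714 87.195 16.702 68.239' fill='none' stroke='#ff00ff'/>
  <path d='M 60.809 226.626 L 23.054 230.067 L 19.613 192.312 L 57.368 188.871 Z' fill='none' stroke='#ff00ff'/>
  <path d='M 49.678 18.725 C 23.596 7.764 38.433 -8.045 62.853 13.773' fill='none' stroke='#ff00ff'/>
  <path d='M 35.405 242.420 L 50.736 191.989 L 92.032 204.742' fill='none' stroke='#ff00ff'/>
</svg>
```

1 u = 1 mm; y_m = 249.952 − y.

[1] `<path>` line segment, #ff00ff→engrave S426 F3040: (69.297,121.290) → (116.951,177.355)

[2] `<path>` regular polygon, #ff00ff→engrave S426 F3040: (115.690,76.314) → (118.602,56.651) → (103.030,44.297) → (84.544,51.606) → (81.632,71.269) → (97.204,83.623) → (115.690,76.314) (closed)

[3] `<polyline>` open polyline, #ff00ff→engrave S426 F3040: (100.259,232.852) → (121.179,210.286) → (99.983,70.755) → (96.679,228.937) → (75.030,190.327)

[4] `<path>` cubic bezier, #ff00ff→engrave S426 F3040: (37.458,127.608) → (42.849,132.771) → (56.005,152.969) → (70.668,179.095) → (80.581,202.045) → (79.486,212.714)

[5] `<path>` cubic bezier, #ff00ff→engrave S426 F3040: (64.378,161.582) → (54.018,159.734) → (41.342,160.822) → (29.077,164.847) → (19.954,171.810) → (16.702,181.713)

[6] `<path>` regular polygon, #ff00ff→engrave S426 F3040: (60.809,23.326) → (23.054,19.885) → (19.613,57.640) → (57.368,61.081) → (60.809,23.326) (closed)

[7] `<path>` cubic bezier, #ff00ff→engrave S426 F3040: (49.678,231.227) → (38.688,238.046) → (36.015,243.989) → (40.154,247.018) → (49.602,245.094) → (62.853,236.179)

[8] `<path>` open polyline, #ff00ff→engrave S426 F3040: (35.405,7.532) → (50.736,57.963) → (92.032,45.210)

G21
G90
G00 X69.297 Y121.290
M3 S426
G1 X116.951 Y177.355 F3040
M5
G00 X115.690 Y76.314
M3 S426
G1 X118.602 Y56.651 F3040
G1 X103.030 Y44.297
G1 X84.544 Y51.606
G1 X81.632 Y71.269
G1 X97.204 Y83.623
G1 X115.690 Y76.314
M5
G00 X100.259 Y232.852
M3 S426
G1 X121.179 Y210.286 F3040
G1 X99.983 Y70.755
G1 X96.679 Y228.937
G1 X75.030 Y190.327
M5
G00 X37.458 Y127.608
M3 S426
G1 X42.849 Y132.771 F3040
G1 X56.005 Y152.969
G1 X70.668 Y179.095
G1 X80.581 Y202.045
G1 X79.486 Y212.714
M5
G00 X64.378 Y161.582
M3 S426
G1 X54.018 Y159.734 F3040
G1 X41.342 Y160.822
G1 X29.077 Y164.847
G1 X19.954 Y171.810
G1 X16.702 Y181.713
M5
G00 X60.809 Y23.326
M3 S426
G1 X23.054 Y19.885 F3040
G1 X19.613 Y57.640
G1 X57.368 Y61.081
G1 X60.809 Y23.326
M5
G00 X49.678 Y231.227
M3 S426
G1 X38.688 Y238.046 F3040
G1 X36.015 Y243.989
G1 X40.154 Y247.018
G1 X49.602 Y245.094
G1 X62.853 Y236.179
M5
G00 X35.405 Y7.532
M3 S426
G1 X50.736 Y57.963 F3040
G1 X92.032 Y45.210
M5
G00 X0.000 Y0.000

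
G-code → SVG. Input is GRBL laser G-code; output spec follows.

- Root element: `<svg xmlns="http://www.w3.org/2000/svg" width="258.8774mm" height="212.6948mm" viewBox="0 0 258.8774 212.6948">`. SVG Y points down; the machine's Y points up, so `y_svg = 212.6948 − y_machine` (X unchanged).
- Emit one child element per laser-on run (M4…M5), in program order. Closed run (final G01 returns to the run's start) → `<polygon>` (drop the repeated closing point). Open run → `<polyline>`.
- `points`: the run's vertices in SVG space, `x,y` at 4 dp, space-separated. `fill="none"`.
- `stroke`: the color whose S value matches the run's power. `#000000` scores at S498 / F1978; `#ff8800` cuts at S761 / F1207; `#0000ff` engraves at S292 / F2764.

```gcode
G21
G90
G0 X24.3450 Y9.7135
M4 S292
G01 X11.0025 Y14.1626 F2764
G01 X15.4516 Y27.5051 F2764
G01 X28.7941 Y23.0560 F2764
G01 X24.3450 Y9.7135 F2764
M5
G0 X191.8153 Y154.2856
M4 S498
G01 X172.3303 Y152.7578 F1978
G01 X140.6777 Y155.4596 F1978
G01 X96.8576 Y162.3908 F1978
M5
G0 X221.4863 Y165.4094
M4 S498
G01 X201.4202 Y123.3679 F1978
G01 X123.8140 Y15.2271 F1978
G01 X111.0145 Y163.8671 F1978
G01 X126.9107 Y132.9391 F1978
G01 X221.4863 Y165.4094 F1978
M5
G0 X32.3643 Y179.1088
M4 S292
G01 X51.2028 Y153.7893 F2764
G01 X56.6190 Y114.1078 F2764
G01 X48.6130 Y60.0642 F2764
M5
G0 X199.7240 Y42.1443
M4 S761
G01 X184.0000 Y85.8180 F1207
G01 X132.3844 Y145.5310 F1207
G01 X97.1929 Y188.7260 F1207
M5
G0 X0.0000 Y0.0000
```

y_svg = 212.6948 − y_m.

[1] S292→`#0000ff` (engrave); closed run; points: 24.3450,202.9813 11.0025,198.5322 15.4516,185.1897 28.7941,189.6388

[2] S498→`#000000` (score); open run; points: 191.8153,58.4092 172.3303,59.9370 140.6777,57.2352 96.8576,50.3040

[3] S498→`#000000` (score); closed run; points: 221.4863,47.2854 201.4202,89.3269 123.8140,197.4677 111.0145,48.8277 126.9107,79.7557

[4] S292→`#0000ff` (engrave); open run; points: 32.3643,33.5860 51.2028,58.9055 56.6190,98.5870 48.6130,152.6306

[5] S761→`#ff8800` (cut); open run; points: 199.7240,170.5505 184.0000,126.8768 132.3844,67.1638 97.1929,23.9688

<svg xmlns="http://www.w3.org/2000/svg" width="258.8774mm" height="212.6948mm" viewBox="0 0 258.8774 212.6948">
  <polygon points="24.3450,202.9813 11.0025,198.5322 15.4516,185.1897 28.7941,189.6388" fill="none" stroke="#0000ff"/>
  <polyline points="191.8153,58.4092 172.3303,59.9370 140.6777,57.2352 96.8576,50.3040" fill="none" stroke="#000000"/>
  <polygon points="221.4863,47.2854 201.4202,89.3269 123.8140,197.4677 111.0145,48.8277 126.9107,79.7557" fill="none" stroke="#000000"/>
  <polyline points="32.3643,33.5860 51.2028,58.9055 56.6190,98.5870 48.6130,152.6306" fill="none" stroke="#0000ff"/>
  <polyline points="199.7240,170.5505 184.0000,126.8768 132.3844,67.1638 97.1929,23.9688" fill="none" stroke="#ff8800"/>
</svg>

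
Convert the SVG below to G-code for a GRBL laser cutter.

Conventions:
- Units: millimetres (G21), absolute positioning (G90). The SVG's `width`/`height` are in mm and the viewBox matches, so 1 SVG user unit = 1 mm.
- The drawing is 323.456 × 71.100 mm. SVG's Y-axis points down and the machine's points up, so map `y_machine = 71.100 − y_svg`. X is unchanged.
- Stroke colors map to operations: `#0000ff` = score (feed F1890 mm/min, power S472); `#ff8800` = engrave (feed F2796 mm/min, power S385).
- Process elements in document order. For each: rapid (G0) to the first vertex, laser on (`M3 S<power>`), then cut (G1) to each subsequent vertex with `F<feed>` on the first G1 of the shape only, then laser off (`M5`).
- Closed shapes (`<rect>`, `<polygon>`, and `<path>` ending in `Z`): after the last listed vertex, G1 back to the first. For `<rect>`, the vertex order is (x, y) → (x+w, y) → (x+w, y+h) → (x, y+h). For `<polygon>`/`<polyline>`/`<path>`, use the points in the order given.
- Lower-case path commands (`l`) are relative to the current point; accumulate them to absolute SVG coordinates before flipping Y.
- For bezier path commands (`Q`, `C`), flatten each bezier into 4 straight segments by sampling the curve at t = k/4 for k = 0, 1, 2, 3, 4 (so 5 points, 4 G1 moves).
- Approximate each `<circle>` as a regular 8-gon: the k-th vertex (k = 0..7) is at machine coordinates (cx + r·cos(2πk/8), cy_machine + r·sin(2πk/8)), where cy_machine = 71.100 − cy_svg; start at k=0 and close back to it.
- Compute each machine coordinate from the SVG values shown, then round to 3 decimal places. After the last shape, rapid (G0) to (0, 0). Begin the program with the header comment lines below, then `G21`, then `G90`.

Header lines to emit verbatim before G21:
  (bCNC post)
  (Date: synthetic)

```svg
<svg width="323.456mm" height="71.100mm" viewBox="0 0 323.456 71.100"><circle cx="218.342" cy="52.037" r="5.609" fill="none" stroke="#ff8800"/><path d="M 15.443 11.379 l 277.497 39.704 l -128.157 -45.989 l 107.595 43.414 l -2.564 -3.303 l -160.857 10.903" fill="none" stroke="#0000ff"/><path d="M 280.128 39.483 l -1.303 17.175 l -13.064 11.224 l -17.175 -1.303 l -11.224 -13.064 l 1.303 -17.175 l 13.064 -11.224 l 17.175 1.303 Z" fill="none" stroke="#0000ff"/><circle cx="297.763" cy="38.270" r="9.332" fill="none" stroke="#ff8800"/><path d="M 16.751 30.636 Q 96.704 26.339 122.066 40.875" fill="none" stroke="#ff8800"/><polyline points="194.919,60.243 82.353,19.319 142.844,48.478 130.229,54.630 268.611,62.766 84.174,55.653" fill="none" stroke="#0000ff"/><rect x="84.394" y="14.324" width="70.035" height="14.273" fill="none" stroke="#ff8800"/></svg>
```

Since the viewBox matches the mm dimensions, user units are millimetres directly. The only transform is the Y-flip y_m = 71.100 − y_svg.

Shape 1 is a circle drawn with `<circle>`. Its stroke #ff8800 means engrave at S385, F2796. After flipping Y the toolpath is (223.951,19.063) → (222.308,23.029) → (218.342,24.672) → (214.376,23.029) → (212.733,19.063) → (214.376,15.097) → (218.342,13.454) → (222.308,15.097) → (223.951,19.063), returning to the start.

Shape 2 is a open polyline drawn with `<path>`. Its stroke #0000ff means score at S472, F1890. After flipping Y the toolpath is (15.443,59.721) → (292.940,20.017) → (164.783,66.006) → (272.378,22.592) → (269.814,25.895) → (108.957,14.992).

Shape 3 is a regular polygon drawn with `<path>`. Its stroke #0000ff means score at S472, F1890. After flipping Y the toolpath is (280.128,31.617) → (278.825,14.442) → (265.761,3.218) → (248.586,4.521) → (237.362,17.585) → (238.665,34.760) → (251.729,45.984) → (268.904,44.681) → (280.128,31.617), returning to the start.

Shape 4 is a circle drawn with `<circle>`. Its stroke #ff8800 means engrave at S385, F2796. After flipping Y the toolpath is (307.095,32.830) → (304.362,39.429) → (297.763,42.162) → (291.164,39.429) → (288.431,32.830) → (291.164,26.231) → (297.763,23.498) → (304.362,26.231) → (307.095,32.830), returning to the start.

Shape 5 is a quadratic bezier drawn with `<path>`. Its stroke #ff8800 means engrave at S385, F2796. After flipping Y the toolpath is (16.751,40.464) → (53.316,41.435) → (83.056,40.053) → (105.973,36.316) → (122.066,30.225).

Shape 6 is a open polyline drawn with `<polyline>`. Its stroke #0000ff means score at S472, F1890. After flipping Y the toolpath is (194.919,10.857) → (82.353,51.781) → (142.844,22.622) → (130.229,16.470) → (268.611,8.334) → (84.174,15.447).

Shape 7 is a rectangle drawn with `<rect>`. Its stroke #ff8800 means engrave at S385, F2796. After flipping Y the toolpath is (84.394,56.776) → (154.429,56.776) → (154.429,42.503) → (84.394,42.503) → (84.394,56.776), returning to the start.

(bCNC post)
(Date: synthetic)
G21
G90
G0 X223.951 Y19.063
M3 S385
G1 X222.308 Y23.029 F2796
G1 X218.342 Y24.672
G1 X214.376 Y23.029
G1 X212.733 Y19.063
G1 X214.376 Y15.097
G1 X218.342 Y13.454
G1 X222.308 Y15.097
G1 X223.951 Y19.063
M5
G0 X15.443 Y59.721
M3 S472
G1 X292.940 Y20.017 F1890
G1 X164.783 Y66.006
G1 X272.378 Y22.592
G1 X269.814 Y25.895
G1 X108.957 Y14.992
M5
G0 X280.128 Y31.617
M3 S472
G1 X278.825 Y14.442 F1890
G1 X265.761 Y3.218
G1 X248.586 Y4.521
G1 X237.362 Y17.585
G1 X238.665 Y34.760
G1 X251.729 Y45.984
G1 X268.904 Y44.681
G1 X280.128 Y31.617
M5
G0 X307.095 Y32.830
M3 S385
G1 X304.362 Y39.429 F2796
G1 X297.763 Y42.162
G1 X291.164 Y39.429
G1 X288.431 Y32.830
G1 X291.164 Y26.231
G1 X297.763 Y23.498
G1 X304.362 Y26.231
G1 X307.095 Y32.830
M5
G0 X16.751 Y40.464
M3 S385
G1 X53.316 Y41.435 F2796
G1 X83.056 Y40.053
G1 X105.973 Y36.316
G1 X122.066 Y30.225
M5
G0 X194.919 Y10.857
M3 S472
G1 X82.353 Y51.781 F1890
G1 X142.844 Y22.622
G1 X130.229 Y16.470
G1 X268.611 Y8.334
G1 X84.174 Y15.447
M5
G0 X84.394 Y56.776
M3 S385
G1 X154.429 Y56.776 F2796
G1 X154.429 Y42.503
G1 X84.394 Y42.503
G1 X84.394 Y56.776
M5
G0 X0.000 Y0.000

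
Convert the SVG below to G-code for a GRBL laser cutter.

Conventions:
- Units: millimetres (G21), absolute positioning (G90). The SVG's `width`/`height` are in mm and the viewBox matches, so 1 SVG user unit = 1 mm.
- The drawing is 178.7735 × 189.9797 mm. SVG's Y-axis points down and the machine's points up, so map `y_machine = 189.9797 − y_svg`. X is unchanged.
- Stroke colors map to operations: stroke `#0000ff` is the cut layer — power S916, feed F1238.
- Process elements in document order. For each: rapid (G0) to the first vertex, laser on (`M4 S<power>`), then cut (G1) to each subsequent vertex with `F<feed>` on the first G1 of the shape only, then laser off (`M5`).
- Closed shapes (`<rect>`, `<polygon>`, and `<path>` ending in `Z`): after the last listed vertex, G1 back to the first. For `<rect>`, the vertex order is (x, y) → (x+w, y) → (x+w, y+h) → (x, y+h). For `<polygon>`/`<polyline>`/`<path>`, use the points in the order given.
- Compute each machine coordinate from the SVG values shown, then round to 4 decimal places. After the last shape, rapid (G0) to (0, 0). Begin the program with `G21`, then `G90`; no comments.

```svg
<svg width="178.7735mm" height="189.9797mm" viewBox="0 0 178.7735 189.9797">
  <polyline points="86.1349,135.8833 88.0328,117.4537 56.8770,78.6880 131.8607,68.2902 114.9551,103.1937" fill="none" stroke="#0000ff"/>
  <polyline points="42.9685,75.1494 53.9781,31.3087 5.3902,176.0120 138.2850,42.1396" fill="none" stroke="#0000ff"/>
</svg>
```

G21
G90
G0 X86.1349 Y54.0964
M4 S916
G1 X88.0328 Y72.5260 F1238
G1 X56.8770 Y111.2917
G1 X131.8607 Y121.6895
G1 X114.9551 Y86.7860
M5
G0 X42.9685 Y114.8303
M4 S916
G1 X53.9781 Y158.6710 F1238
G1 X5.3902 Y13.9677
G1 X138.2850 Y147.8401
M5
G0 X0.0000 Y0.0000

Since the viewBox matches the mm dimensions, user units are millimetres directly. The only transform is the Y-flip y_m = 189.9797 − y_svg.

Shape 1 is a open polyline drawn with `<polyline>`. Its stroke #0000ff means cut at S916, F1238. After flipping Y the toolpath is (86.1349,54.0964) → (88.0328,72.5260) → (56.8770,111.2917) → (131.8607,121.6895) → (114.9551,86.7860).

Shape 2 is a open polyline drawn with `<polyline>`. Its stroke #0000ff means cut at S916, F1238. After flipping Y the toolpath is (42.9685,114.8303) → (53.9781,158.6710) → (5.3902,13.9677) → (138.2850,147.8401).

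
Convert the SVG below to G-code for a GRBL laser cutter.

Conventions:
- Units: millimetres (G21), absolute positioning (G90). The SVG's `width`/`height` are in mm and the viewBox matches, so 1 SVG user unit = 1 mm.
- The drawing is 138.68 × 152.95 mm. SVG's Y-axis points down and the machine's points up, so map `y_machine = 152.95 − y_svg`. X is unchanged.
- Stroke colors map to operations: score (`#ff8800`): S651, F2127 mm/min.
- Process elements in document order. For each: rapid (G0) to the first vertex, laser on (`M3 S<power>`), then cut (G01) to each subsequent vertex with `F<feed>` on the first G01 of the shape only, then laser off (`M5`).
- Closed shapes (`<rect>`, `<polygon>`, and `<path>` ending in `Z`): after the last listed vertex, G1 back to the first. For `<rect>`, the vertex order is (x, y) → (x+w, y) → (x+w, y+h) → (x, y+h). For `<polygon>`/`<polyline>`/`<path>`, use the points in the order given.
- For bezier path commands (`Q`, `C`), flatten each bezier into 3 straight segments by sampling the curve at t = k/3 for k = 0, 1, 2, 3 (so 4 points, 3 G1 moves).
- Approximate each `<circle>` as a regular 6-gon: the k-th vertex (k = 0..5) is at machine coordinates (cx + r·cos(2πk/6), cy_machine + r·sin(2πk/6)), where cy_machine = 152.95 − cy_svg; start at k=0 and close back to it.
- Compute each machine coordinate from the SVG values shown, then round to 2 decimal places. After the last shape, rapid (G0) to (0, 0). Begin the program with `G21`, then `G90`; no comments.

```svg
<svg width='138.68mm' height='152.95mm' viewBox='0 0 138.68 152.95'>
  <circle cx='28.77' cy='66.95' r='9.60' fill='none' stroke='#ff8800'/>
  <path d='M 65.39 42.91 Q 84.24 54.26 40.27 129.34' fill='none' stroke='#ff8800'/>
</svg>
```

G21
G90
G0 X38.37 Y86.00
M3 S651
G01 X33.57 Y94.31 F2127
G01 X23.97 Y94.31
G01 X19.17 Y86.00
G01 X23.97 Y77.69
G01 X33.57 Y77.69
G01 X38.37 Y86.00
M5
G0 X65.39 Y110.04
M3 S651
G01 X70.98 Y95.39 F2127
G01 X62.60 Y66.58
G01 X40.27 Y23.61
M5
G0 X0.00 Y0.00

1 u = 1 mm; y_m = 152.95 − y.

[1] `<circle>` circle, #ff8800→score S651 F2127: (38.37,86.00) → (33.57,94.31) → (23.97,94.31) → (19.17,86.00) → (23.97,77.69) → (33.57,77.69) → (38.37,86.00) (closed)

[2] `<path>` quadratic bezier, #ff8800→score S651 F2127: (65.39,110.04) → (70.98,95.39) → (62.60,66.58) → (40.27,23.61)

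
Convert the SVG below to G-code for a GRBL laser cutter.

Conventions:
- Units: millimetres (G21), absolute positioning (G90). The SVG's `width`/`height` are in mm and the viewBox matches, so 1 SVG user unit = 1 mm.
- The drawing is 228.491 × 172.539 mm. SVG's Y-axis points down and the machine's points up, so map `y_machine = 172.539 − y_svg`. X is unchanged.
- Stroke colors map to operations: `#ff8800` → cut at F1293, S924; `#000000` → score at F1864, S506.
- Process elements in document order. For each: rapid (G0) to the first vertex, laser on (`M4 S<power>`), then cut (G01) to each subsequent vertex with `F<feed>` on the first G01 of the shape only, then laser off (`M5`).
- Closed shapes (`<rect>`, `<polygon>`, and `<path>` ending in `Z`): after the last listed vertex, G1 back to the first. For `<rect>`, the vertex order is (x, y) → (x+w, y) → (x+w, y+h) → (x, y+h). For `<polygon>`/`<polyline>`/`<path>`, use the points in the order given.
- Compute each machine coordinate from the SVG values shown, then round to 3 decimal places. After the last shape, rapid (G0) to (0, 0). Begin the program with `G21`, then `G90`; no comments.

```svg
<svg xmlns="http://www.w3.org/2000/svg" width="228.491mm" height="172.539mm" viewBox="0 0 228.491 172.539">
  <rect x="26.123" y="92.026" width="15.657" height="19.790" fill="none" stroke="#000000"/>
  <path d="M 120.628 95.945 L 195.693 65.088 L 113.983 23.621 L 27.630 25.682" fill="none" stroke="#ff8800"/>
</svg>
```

G21
G90
G0 X26.123 Y80.513
M4 S506
G01 X41.780 Y80.513 F1864
G01 X41.780 Y60.723
G01 X26.123 Y60.723
G01 X26.123 Y80.513
M5
G0 X120.628 Y76.594
M4 S924
G01 X195.693 Y107.451 F1293
G01 X113.983 Y148.918
G01 X27.630 Y146.857
M5
G0 X0.000 Y0.000

Since the viewBox matches the mm dimensions, user units are millimetres directly. The only transform is the Y-flip y_m = 172.539 − y_svg.

Shape 1 is a rectangle drawn with `<rect>`. Its stroke #000000 means score at S506, F1864. After flipping Y the toolpath is (26.123,80.513) → (41.780,80.513) → (41.780,60.723) → (26.123,60.723) → (26.123,80.513), returning to the start.

Shape 2 is a open polyline drawn with `<path>`. Its stroke #ff8800 means cut at S924, F1293. After flipping Y the toolpath is (120.628,76.594) → (195.693,107.451) → (113.983,148.918) → (27.630,146.857).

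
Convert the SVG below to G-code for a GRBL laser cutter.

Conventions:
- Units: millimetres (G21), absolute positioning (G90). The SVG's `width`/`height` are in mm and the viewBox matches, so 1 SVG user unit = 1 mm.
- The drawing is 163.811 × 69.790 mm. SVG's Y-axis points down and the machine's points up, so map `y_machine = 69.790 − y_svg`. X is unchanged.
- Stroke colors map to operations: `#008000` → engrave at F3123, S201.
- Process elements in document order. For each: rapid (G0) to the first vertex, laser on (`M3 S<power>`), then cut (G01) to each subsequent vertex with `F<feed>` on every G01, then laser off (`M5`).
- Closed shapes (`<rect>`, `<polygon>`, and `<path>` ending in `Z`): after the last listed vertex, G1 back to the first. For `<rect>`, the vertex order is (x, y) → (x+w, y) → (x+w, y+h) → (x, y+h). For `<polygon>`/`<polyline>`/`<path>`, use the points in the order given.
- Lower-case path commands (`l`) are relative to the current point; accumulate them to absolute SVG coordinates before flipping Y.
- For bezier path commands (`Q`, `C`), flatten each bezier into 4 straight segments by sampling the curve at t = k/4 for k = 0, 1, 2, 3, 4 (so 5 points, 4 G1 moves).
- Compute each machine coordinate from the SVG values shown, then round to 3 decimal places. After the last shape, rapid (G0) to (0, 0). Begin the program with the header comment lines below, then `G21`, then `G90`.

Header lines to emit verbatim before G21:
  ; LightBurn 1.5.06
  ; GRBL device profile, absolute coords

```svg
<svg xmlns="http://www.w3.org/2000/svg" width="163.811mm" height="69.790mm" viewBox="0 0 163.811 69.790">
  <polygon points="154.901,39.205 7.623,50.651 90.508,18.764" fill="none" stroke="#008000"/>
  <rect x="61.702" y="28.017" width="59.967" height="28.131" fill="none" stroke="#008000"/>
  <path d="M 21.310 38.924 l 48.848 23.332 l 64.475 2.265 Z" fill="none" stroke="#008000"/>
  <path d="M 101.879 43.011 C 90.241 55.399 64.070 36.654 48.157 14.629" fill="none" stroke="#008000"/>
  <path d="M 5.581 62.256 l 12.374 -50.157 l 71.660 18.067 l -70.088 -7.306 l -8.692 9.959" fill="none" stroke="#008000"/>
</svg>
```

; LightBurn 1.5.06
; GRBL device profile, absolute coords
G21
G90
G0 X154.901 Y30.585
M3 S201
G01 X7.623 Y19.139 F3123
G01 X90.508 Y51.026 F3123
G01 X154.901 Y30.585 F3123
M5
G0 X61.702 Y41.773
M3 S201
G01 X121.669 Y41.773 F3123
G01 X121.669 Y13.642 F3123
G01 X61.702 Y13.642 F3123
G01 X61.702 Y41.773 F3123
M5
G0 X21.310 Y30.866
M3 S201
G01 X70.158 Y7.534 F3123
G01 X134.633 Y5.269 F3123
G01 X21.310 Y30.866 F3123
M5
G0 X101.879 Y26.779
M3 S201
G01 X90.813 Y22.890 F3123
G01 X76.621 Y28.065 F3123
G01 X61.628 Y39.692 F3123
G01 X48.157 Y55.161 F3123
M5
G0 X5.581 Y7.534
M3 S201
G01 X17.955 Y57.691 F3123
G01 X89.615 Y39.624 F3123
G01 X19.527 Y46.930 F3123
G01 X10.835 Y36.971 F3123
M5
G0 X0.000 Y0.000

1 u = 1 mm; y_m = 69.790 − y.

[1] `<polygon>` closed polygon, #008000→engrave S201 F3123: (154.901,30.585) → (7.623,19.139) → (90.508,51.026) → (154.901,30.585) (closed)

[2] `<rect>` rectangle, #008000→engrave S201 F3123: (61.702,41.773) → (121.669,41.773) → (121.669,13.642) → (61.702,13.642) → (61.702,41.773) (closed)

[3] `<path>` closed polygon, #008000→engrave S201 F3123: (21.310,30.866) → (70.158,7.534) → (134.633,5.269) → (21.310,30.866) (closed)

[4] `<path>` cubic bezier, #008000→engrave S201 F3123: (101.879,26.779) → (90.813,22.890) → (76.621,28.065) → (61.628,39.692) → (48.157,55.161)

[5] `<path>` open polyline, #008000→engrave S201 F3123: (5.581,7.534) → (17.955,57.691) → (89.615,39.624) → (19.527,46.930) → (10.835,36.971)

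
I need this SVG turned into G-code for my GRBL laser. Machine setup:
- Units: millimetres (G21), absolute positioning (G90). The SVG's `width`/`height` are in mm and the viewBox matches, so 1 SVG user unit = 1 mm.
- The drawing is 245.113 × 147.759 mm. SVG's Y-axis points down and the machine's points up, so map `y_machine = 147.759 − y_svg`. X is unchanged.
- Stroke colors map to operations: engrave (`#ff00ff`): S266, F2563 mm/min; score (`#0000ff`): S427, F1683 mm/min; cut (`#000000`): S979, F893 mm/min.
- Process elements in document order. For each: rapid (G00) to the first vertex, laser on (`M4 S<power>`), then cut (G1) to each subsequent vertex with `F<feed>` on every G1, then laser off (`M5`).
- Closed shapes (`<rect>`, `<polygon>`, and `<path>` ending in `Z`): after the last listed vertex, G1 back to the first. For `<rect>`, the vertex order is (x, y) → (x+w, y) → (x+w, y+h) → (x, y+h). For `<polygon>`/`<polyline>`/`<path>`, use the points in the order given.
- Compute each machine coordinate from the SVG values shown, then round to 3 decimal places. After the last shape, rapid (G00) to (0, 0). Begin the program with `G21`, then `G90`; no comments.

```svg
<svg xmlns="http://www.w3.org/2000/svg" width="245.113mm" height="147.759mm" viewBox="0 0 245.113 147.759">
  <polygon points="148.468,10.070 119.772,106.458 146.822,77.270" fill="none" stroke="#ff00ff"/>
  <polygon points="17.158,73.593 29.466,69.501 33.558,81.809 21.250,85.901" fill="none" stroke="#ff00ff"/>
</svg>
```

G21
G90
G00 X148.468 Y137.689
M4 S266
G1 X119.772 Y41.301 F2563
G1 X146.822 Y70.489 F2563
G1 X148.468 Y137.689 F2563
M5
G00 X17.158 Y74.166
M4 S266
G1 X29.466 Y78.258 F2563
G1 X33.558 Y65.950 F2563
G1 X21.250 Y61.858 F2563
G1 X17.158 Y74.166 F2563
M5
G00 X0.000 Y0.000

viewBox `0 0 245.113 147.759` with mm width/height → 1 unit = 1 mm. Flip: y_m = 147.759 − y_svg.

**Shape 1** — `<polygon>` closed polygon, stroke `#ff00ff` → engrave (S266, F2563). Machine vertices: (148.468,137.689) → (119.772,41.301) → (146.822,70.489) → (148.468,137.689). Closed: final G1 returns to the first vertex.

**Shape 2** — `<polygon>` regular polygon, stroke `#ff00ff` → engrave (S266, F2563). Machine vertices: (17.158,74.166) → (29.466,78.258) → (33.558,65.950) → (21.250,61.858) → (17.158,74.166). Closed: final G1 returns to the first vertex.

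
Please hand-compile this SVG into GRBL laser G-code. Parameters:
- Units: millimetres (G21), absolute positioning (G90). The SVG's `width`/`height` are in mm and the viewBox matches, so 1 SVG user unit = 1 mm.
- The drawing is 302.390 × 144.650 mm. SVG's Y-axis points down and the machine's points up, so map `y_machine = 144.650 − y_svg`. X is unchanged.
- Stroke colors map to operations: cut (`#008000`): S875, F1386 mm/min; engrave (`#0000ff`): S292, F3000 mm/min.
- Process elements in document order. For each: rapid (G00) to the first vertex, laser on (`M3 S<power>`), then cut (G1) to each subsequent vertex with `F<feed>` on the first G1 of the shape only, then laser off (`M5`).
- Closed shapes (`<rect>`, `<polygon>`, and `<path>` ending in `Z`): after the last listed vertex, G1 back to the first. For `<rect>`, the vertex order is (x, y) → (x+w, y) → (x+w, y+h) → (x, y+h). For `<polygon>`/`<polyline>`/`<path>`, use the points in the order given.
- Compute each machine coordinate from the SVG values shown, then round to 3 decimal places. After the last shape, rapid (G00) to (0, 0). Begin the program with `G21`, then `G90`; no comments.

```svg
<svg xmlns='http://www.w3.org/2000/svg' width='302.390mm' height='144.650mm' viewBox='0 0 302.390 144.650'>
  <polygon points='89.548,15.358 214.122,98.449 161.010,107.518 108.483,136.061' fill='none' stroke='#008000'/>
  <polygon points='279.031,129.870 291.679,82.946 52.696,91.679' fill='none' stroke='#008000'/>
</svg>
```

G21
G90
G00 X89.548 Y129.292
M3 S875
G1 X214.122 Y46.201 F1386
G1 X161.010 Y37.132
G1 X108.483 Y8.589
G1 X89.548 Y129.292
M5
G00 X279.031 Y14.780
M3 S875
G1 X291.679 Y61.704 F1386
G1 X52.696 Y52.971
G1 X279.031 Y14.780
M5
G00 X0.000 Y0.000

1 u = 1 mm; y_m = 144.650 − y.

[1] `<polygon>` closed polygon, #008000→cut S875 F1386: (89.548,129.292) → (214.122,46.201) → (161.010,37.132) → (108.483,8.589) → (89.548,129.292) (closed)

[2] `<polygon>` closed polygon, #008000→cut S875 F1386: (279.031,14.780) → (291.679,61.704) → (52.696,52.971) → (279.031,14.780) (closed)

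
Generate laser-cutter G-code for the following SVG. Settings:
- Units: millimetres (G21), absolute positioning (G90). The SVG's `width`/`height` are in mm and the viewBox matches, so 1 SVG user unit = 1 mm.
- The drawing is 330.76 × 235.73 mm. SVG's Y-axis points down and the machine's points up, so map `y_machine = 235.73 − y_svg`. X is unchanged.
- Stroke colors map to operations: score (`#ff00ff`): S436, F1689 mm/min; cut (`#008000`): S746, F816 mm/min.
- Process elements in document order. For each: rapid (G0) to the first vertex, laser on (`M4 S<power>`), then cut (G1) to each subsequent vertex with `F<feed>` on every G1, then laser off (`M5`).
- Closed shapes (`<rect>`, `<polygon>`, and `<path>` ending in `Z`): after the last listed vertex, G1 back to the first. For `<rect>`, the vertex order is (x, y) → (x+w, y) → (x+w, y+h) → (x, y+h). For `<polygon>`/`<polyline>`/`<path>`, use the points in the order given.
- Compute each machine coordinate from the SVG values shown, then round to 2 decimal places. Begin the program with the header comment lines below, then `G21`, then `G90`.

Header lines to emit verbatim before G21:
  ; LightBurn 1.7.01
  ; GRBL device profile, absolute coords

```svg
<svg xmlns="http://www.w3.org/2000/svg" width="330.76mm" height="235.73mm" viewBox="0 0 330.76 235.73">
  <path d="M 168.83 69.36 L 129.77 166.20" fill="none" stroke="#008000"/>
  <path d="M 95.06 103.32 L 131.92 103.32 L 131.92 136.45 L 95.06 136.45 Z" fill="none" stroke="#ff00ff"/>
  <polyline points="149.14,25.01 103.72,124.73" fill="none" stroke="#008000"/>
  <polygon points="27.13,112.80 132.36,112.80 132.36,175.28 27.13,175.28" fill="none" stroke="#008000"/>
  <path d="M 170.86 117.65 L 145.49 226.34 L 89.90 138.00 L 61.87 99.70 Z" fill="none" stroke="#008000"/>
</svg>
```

; LightBurn 1.7.01
; GRBL device profile, absolute coords
G21
G90
G0 X168.83 Y166.37
M4 S746
G1 X129.77 Y69.53 F816
M5
G0 X95.06 Y132.41
M4 S436
G1 X131.92 Y132.41 F1689
G1 X131.92 Y99.28 F1689
G1 X95.06 Y99.28 F1689
G1 X95.06 Y132.41 F1689
M5
G0 X149.14 Y210.72
M4 S746
G1 X103.72 Y111.00 F816
M5
G0 X27.13 Y122.93
M4 S746
G1 X132.36 Y122.93 F816
G1 X132.36 Y60.45 F816
G1 X27.13 Y60.45 F816
G1 X27.13 Y122.93 F816
M5
G0 X170.86 Y118.08
M4 S746
G1 X145.49 Y9.39 F816
G1 X89.90 Y97.73 F816
G1 X61.87 Y136.03 F816
G1 X170.86 Y118.08 F816
M5

Since the viewBox matches the mm dimensions, user units are millimetres directly. The only transform is the Y-flip y_m = 235.73 − y_svg.

Shape 1 is a line segment drawn with `<path>`. Its stroke #008000 means cut at S746, F816. After flipping Y the toolpath is (168.83,166.37) → (129.77,69.53).

Shape 2 is a rectangle drawn with `<path>`. Its stroke #ff00ff means score at S436, F1689. After flipping Y the toolpath is (95.06,132.41) → (131.92,132.41) → (131.92,99.28) → (95.06,99.28) → (95.06,132.41), returning to the start.

Shape 3 is a line segment drawn with `<polyline>`. Its stroke #008000 means cut at S746, F816. After flipping Y the toolpath is (149.14,210.72) → (103.72,111.00).

Shape 4 is a rectangle drawn with `<polygon>`. Its stroke #008000 means cut at S746, F816. After flipping Y the toolpath is (27.13,122.93) → (132.36,122.93) → (132.36,60.45) → (27.13,60.45) → (27.13,122.93), returning to the start.

Shape 5 is a closed polygon drawn with `<path>`. Its stroke #008000 means cut at S746, F816. After flipping Y the toolpath is (170.86,118.08) → (145.49,9.39) → (89.90,97.73) → (61.87,136.03) → (170.86,118.08), returning to the start.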